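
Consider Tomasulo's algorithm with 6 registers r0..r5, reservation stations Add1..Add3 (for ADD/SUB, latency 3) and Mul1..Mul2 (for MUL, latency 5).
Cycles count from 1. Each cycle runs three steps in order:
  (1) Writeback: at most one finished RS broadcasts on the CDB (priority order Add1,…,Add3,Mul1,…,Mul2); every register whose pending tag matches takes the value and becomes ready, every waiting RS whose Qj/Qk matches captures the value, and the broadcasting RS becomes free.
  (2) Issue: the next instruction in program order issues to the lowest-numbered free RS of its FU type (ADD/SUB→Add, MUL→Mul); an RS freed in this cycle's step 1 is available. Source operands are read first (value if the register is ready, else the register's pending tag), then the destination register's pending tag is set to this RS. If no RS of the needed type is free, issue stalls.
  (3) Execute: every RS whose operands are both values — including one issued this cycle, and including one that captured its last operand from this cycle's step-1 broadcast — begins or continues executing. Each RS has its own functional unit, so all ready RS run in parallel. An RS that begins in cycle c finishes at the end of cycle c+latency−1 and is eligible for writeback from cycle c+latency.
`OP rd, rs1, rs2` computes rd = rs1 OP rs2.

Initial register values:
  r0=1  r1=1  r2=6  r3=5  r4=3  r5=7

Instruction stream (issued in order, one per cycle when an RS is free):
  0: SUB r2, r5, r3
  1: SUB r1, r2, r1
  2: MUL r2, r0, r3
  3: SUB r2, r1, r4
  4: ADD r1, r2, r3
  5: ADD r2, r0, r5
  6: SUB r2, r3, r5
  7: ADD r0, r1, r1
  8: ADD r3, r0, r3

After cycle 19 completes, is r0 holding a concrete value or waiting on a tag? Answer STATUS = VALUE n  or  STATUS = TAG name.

c1: issue SUB r2<-Add1 | r0:1,r1:1,r2:Add1,r3:5,r4:3,r5:7
c2: issue SUB r1<-Add2 | r0:1,r1:Add2,r2:Add1,r3:5,r4:3,r5:7
c3: issue MUL r2<-Mul1 | r0:1,r1:Add2,r2:Mul1,r3:5,r4:3,r5:7
c4: CDB Add1=2; issue SUB r2<-Add1 | r0:1,r1:Add2,r2:Add1,r3:5,r4:3,r5:7
c5: issue ADD r1<-Add3 | r0:1,r1:Add3,r2:Add1,r3:5,r4:3,r5:7
c6: stall | r0:1,r1:Add3,r2:Add1,r3:5,r4:3,r5:7
c7: CDB Add2=1; issue ADD r2<-Add2 | r0:1,r1:Add3,r2:Add2,r3:5,r4:3,r5:7
c8: CDB Mul1=5; stall | r0:1,r1:Add3,r2:Add2,r3:5,r4:3,r5:7
c9: stall | r0:1,r1:Add3,r2:Add2,r3:5,r4:3,r5:7
c10: CDB Add1=-2; issue SUB r2<-Add1 | r0:1,r1:Add3,r2:Add1,r3:5,r4:3,r5:7
c11: CDB Add2=8; issue ADD r0<-Add2 | r0:Add2,r1:Add3,r2:Add1,r3:5,r4:3,r5:7
c12: stall | r0:Add2,r1:Add3,r2:Add1,r3:5,r4:3,r5:7
c13: CDB Add1=-2; issue ADD r3<-Add1 | r0:Add2,r1:Add3,r2:-2,r3:Add1,r4:3,r5:7
c14: CDB Add3=3 | r0:Add2,r1:3,r2:-2,r3:Add1,r4:3,r5:7
c15: - | r0:Add2,r1:3,r2:-2,r3:Add1,r4:3,r5:7
c16: - | r0:Add2,r1:3,r2:-2,r3:Add1,r4:3,r5:7
c17: CDB Add2=6 | r0:6,r1:3,r2:-2,r3:Add1,r4:3,r5:7
c18: - | r0:6,r1:3,r2:-2,r3:Add1,r4:3,r5:7
c19: - | r0:6,r1:3,r2:-2,r3:Add1,r4:3,r5:7

STATUS = VALUE 6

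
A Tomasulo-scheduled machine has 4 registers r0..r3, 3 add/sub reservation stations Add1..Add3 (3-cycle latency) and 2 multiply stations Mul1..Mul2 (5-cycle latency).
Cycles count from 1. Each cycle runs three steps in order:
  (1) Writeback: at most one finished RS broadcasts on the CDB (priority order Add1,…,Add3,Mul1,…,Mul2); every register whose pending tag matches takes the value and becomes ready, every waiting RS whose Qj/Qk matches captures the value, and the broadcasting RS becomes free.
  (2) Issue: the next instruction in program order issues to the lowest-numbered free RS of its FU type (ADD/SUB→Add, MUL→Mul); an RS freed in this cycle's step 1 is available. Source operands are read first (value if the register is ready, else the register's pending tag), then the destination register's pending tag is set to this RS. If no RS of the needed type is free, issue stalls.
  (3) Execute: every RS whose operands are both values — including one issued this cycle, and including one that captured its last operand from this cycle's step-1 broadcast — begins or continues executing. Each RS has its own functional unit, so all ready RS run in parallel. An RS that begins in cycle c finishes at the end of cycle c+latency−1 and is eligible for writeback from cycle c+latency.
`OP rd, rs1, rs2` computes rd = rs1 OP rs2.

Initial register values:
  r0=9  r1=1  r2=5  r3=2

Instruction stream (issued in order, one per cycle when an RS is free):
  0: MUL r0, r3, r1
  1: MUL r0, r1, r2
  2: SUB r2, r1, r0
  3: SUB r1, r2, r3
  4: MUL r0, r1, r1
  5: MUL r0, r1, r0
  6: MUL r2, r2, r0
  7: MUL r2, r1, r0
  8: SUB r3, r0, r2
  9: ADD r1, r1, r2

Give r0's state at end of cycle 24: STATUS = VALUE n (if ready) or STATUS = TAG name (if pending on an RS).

STATUS = VALUE -216

cycle 1: issue MUL r0<-Mul1 // r0:Mul1,r1:1,r2:5,r3:2
cycle 2: issue MUL r0<-Mul2 // r0:Mul2,r1:1,r2:5,r3:2
cycle 3: issue SUB r2<-Add1 // r0:Mul2,r1:1,r2:Add1,r3:2
cycle 4: issue SUB r1<-Add2 // r0:Mul2,r1:Add2,r2:Add1,r3:2
cycle 5: stall // r0:Mul2,r1:Add2,r2:Add1,r3:2
cycle 6: CDB Mul1=2; issue MUL r0<-Mul1 // r0:Mul1,r1:Add2,r2:Add1,r3:2
cycle 7: CDB Mul2=5; issue MUL r0<-Mul2 // r0:Mul2,r1:Add2,r2:Add1,r3:2
cycle 8: stall // r0:Mul2,r1:Add2,r2:Add1,r3:2
cycle 9: stall // r0:Mul2,r1:Add2,r2:Add1,r3:2
cycle 10: CDB Add1=-4; stall // r0:Mul2,r1:Add2,r2:-4,r3:2
cycle 11: stall // r0:Mul2,r1:Add2,r2:-4,r3:2
cycle 12: stall // r0:Mul2,r1:Add2,r2:-4,r3:2
cycle 13: CDB Add2=-6; stall // r0:Mul2,r1:-6,r2:-4,r3:2
cycle 14: stall // r0:Mul2,r1:-6,r2:-4,r3:2
cycle 15: stall // r0:Mul2,r1:-6,r2:-4,r3:2
cycle 16: stall // r0:Mul2,r1:-6,r2:-4,r3:2
cycle 17: stall // r0:Mul2,r1:-6,r2:-4,r3:2
cycle 18: CDB Mul1=36; issue MUL r2<-Mul1 // r0:Mul2,r1:-6,r2:Mul1,r3:2
cycle 19: stall // r0:Mul2,r1:-6,r2:Mul1,r3:2
cycle 20: stall // r0:Mul2,r1:-6,r2:Mul1,r3:2
cycle 21: stall // r0:Mul2,r1:-6,r2:Mul1,r3:2
cycle 22: stall // r0:Mul2,r1:-6,r2:Mul1,r3:2
cycle 23: CDB Mul2=-216; issue MUL r2<-Mul2 // r0:-216,r1:-6,r2:Mul2,r3:2
cycle 24: issue SUB r3<-Add1 // r0:-216,r1:-6,r2:Mul2,r3:Add1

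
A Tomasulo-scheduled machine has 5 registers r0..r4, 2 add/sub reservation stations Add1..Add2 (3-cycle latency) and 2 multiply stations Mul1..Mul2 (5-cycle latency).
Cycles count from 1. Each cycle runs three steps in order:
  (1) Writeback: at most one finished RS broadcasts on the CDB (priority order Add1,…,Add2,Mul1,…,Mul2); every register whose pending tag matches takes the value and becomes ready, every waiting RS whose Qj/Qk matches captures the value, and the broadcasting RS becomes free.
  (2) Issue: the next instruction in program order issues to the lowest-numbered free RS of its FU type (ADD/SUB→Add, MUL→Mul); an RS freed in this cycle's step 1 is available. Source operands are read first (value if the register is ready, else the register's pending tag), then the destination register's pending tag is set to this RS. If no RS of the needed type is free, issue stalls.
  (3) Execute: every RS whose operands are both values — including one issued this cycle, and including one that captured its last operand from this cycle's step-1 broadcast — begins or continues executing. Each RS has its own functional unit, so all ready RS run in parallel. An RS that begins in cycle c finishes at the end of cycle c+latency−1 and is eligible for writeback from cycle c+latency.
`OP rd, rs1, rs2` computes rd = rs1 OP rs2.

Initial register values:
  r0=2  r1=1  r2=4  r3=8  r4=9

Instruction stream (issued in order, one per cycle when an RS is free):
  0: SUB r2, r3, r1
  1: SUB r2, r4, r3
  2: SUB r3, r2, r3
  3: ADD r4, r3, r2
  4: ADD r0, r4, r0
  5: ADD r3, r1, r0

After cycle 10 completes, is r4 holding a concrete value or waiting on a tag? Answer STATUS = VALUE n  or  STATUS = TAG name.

STATUS = TAG Add2

c1: issue SUB r2<-Add1 | r0:2,r1:1,r2:Add1,r3:8,r4:9
c2: issue SUB r2<-Add2 | r0:2,r1:1,r2:Add2,r3:8,r4:9
c3: stall | r0:2,r1:1,r2:Add2,r3:8,r4:9
c4: CDB Add1=7; issue SUB r3<-Add1 | r0:2,r1:1,r2:Add2,r3:Add1,r4:9
c5: CDB Add2=1; issue ADD r4<-Add2 | r0:2,r1:1,r2:1,r3:Add1,r4:Add2
c6: stall | r0:2,r1:1,r2:1,r3:Add1,r4:Add2
c7: stall | r0:2,r1:1,r2:1,r3:Add1,r4:Add2
c8: CDB Add1=-7; issue ADD r0<-Add1 | r0:Add1,r1:1,r2:1,r3:-7,r4:Add2
c9: stall | r0:Add1,r1:1,r2:1,r3:-7,r4:Add2
c10: stall | r0:Add1,r1:1,r2:1,r3:-7,r4:Add2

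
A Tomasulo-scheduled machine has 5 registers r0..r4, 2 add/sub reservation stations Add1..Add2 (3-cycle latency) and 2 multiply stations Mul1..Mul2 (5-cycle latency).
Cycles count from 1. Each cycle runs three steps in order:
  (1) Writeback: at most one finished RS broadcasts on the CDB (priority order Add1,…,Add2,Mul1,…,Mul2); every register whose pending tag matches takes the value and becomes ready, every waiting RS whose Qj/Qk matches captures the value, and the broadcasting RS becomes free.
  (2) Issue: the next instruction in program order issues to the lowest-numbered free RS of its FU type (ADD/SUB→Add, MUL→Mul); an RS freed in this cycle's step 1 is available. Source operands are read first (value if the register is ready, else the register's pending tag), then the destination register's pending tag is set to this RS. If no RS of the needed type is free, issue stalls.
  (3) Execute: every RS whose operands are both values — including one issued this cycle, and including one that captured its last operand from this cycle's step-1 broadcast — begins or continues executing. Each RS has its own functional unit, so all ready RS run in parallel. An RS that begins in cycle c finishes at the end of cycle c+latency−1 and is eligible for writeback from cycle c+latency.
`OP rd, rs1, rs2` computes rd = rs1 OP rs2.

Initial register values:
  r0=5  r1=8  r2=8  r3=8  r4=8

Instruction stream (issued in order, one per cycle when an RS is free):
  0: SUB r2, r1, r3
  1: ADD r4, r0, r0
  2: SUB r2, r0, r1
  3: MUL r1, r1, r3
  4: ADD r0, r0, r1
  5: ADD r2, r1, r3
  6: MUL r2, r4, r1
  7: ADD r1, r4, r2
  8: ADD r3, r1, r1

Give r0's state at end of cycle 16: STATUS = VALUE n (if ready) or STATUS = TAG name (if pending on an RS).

c1: issue SUB r2<-Add1 | r0:5,r1:8,r2:Add1,r3:8,r4:8
c2: issue ADD r4<-Add2 | r0:5,r1:8,r2:Add1,r3:8,r4:Add2
c3: stall | r0:5,r1:8,r2:Add1,r3:8,r4:Add2
c4: CDB Add1=0; issue SUB r2<-Add1 | r0:5,r1:8,r2:Add1,r3:8,r4:Add2
c5: CDB Add2=10; issue MUL r1<-Mul1 | r0:5,r1:Mul1,r2:Add1,r3:8,r4:10
c6: issue ADD r0<-Add2 | r0:Add2,r1:Mul1,r2:Add1,r3:8,r4:10
c7: CDB Add1=-3; issue ADD r2<-Add1 | r0:Add2,r1:Mul1,r2:Add1,r3:8,r4:10
c8: issue MUL r2<-Mul2 | r0:Add2,r1:Mul1,r2:Mul2,r3:8,r4:10
c9: stall | r0:Add2,r1:Mul1,r2:Mul2,r3:8,r4:10
c10: CDB Mul1=64; stall | r0:Add2,r1:64,r2:Mul2,r3:8,r4:10
c11: stall | r0:Add2,r1:64,r2:Mul2,r3:8,r4:10
c12: stall | r0:Add2,r1:64,r2:Mul2,r3:8,r4:10
c13: CDB Add1=72; issue ADD r1<-Add1 | r0:Add2,r1:Add1,r2:Mul2,r3:8,r4:10
c14: CDB Add2=69; issue ADD r3<-Add2 | r0:69,r1:Add1,r2:Mul2,r3:Add2,r4:10
c15: CDB Mul2=640 | r0:69,r1:Add1,r2:640,r3:Add2,r4:10
c16: - | r0:69,r1:Add1,r2:640,r3:Add2,r4:10

STATUS = VALUE 69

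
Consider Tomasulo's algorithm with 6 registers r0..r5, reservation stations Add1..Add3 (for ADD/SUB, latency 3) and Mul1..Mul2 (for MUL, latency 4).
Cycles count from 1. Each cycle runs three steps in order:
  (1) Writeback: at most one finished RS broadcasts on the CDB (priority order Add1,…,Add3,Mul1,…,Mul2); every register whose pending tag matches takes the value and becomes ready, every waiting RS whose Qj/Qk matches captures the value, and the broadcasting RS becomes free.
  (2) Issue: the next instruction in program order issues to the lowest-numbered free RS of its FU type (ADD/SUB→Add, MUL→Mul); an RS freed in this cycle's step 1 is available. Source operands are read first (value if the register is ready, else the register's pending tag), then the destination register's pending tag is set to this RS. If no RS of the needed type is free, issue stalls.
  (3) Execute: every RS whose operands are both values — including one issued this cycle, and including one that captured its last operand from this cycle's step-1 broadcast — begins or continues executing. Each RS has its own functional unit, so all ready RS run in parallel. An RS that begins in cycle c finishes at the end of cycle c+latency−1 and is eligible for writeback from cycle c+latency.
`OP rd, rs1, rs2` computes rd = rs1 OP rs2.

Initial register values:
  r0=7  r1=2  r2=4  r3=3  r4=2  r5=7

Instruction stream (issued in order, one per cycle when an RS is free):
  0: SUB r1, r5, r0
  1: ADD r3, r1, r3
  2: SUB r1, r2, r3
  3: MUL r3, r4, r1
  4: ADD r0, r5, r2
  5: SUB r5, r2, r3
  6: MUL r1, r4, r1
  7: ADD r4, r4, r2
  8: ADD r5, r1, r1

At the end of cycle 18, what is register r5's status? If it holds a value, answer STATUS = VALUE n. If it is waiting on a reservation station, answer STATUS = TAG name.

STATUS = VALUE 4

  c1: issue SUB r1<-Add1  regs: r0:7,r1:Add1,r2:4,r3:3,r4:2,r5:7
  c2: issue ADD r3<-Add2  regs: r0:7,r1:Add1,r2:4,r3:Add2,r4:2,r5:7
  c3: issue SUB r1<-Add3  regs: r0:7,r1:Add3,r2:4,r3:Add2,r4:2,r5:7
  c4: CDB Add1=0; issue MUL r3<-Mul1  regs: r0:7,r1:Add3,r2:4,r3:Mul1,r4:2,r5:7
  c5: issue ADD r0<-Add1  regs: r0:Add1,r1:Add3,r2:4,r3:Mul1,r4:2,r5:7
  c6: stall  regs: r0:Add1,r1:Add3,r2:4,r3:Mul1,r4:2,r5:7
  c7: CDB Add2=3; issue SUB r5<-Add2  regs: r0:Add1,r1:Add3,r2:4,r3:Mul1,r4:2,r5:Add2
  c8: CDB Add1=11; issue MUL r1<-Mul2  regs: r0:11,r1:Mul2,r2:4,r3:Mul1,r4:2,r5:Add2
  c9: issue ADD r4<-Add1  regs: r0:11,r1:Mul2,r2:4,r3:Mul1,r4:Add1,r5:Add2
  c10: CDB Add3=1; issue ADD r5<-Add3  regs: r0:11,r1:Mul2,r2:4,r3:Mul1,r4:Add1,r5:Add3
  c11: -  regs: r0:11,r1:Mul2,r2:4,r3:Mul1,r4:Add1,r5:Add3
  c12: CDB Add1=6  regs: r0:11,r1:Mul2,r2:4,r3:Mul1,r4:6,r5:Add3
  c13: -  regs: r0:11,r1:Mul2,r2:4,r3:Mul1,r4:6,r5:Add3
  c14: CDB Mul1=2  regs: r0:11,r1:Mul2,r2:4,r3:2,r4:6,r5:Add3
  c15: CDB Mul2=2  regs: r0:11,r1:2,r2:4,r3:2,r4:6,r5:Add3
  c16: -  regs: r0:11,r1:2,r2:4,r3:2,r4:6,r5:Add3
  c17: CDB Add2=2  regs: r0:11,r1:2,r2:4,r3:2,r4:6,r5:Add3
  c18: CDB Add3=4  regs: r0:11,r1:2,r2:4,r3:2,r4:6,r5:4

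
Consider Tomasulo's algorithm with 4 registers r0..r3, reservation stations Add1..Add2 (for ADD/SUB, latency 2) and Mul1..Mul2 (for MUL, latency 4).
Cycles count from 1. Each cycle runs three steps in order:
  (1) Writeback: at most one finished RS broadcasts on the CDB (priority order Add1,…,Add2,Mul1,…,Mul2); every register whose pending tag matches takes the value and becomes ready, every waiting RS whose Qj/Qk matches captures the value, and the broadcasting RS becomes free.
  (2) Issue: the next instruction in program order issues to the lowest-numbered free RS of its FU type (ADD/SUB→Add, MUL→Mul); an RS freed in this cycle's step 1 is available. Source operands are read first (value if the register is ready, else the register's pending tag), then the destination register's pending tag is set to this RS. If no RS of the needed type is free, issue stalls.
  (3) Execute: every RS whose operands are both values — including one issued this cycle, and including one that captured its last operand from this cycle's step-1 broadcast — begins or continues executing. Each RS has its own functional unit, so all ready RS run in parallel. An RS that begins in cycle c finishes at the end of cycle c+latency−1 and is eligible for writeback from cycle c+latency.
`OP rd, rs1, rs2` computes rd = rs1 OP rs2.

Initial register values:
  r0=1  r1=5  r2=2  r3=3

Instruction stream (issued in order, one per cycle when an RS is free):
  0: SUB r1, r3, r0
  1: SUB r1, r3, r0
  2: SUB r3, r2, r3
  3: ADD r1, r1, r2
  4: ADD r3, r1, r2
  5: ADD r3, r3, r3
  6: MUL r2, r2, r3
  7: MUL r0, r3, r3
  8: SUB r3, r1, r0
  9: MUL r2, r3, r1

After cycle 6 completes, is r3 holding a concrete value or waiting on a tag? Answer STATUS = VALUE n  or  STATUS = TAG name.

  c1: issue SUB r1<-Add1  regs: r0:1,r1:Add1,r2:2,r3:3
  c2: issue SUB r1<-Add2  regs: r0:1,r1:Add2,r2:2,r3:3
  c3: CDB Add1=2; issue SUB r3<-Add1  regs: r0:1,r1:Add2,r2:2,r3:Add1
  c4: CDB Add2=2; issue ADD r1<-Add2  regs: r0:1,r1:Add2,r2:2,r3:Add1
  c5: CDB Add1=-1; issue ADD r3<-Add1  regs: r0:1,r1:Add2,r2:2,r3:Add1
  c6: CDB Add2=4; issue ADD r3<-Add2  regs: r0:1,r1:4,r2:2,r3:Add2

STATUS = TAG Add2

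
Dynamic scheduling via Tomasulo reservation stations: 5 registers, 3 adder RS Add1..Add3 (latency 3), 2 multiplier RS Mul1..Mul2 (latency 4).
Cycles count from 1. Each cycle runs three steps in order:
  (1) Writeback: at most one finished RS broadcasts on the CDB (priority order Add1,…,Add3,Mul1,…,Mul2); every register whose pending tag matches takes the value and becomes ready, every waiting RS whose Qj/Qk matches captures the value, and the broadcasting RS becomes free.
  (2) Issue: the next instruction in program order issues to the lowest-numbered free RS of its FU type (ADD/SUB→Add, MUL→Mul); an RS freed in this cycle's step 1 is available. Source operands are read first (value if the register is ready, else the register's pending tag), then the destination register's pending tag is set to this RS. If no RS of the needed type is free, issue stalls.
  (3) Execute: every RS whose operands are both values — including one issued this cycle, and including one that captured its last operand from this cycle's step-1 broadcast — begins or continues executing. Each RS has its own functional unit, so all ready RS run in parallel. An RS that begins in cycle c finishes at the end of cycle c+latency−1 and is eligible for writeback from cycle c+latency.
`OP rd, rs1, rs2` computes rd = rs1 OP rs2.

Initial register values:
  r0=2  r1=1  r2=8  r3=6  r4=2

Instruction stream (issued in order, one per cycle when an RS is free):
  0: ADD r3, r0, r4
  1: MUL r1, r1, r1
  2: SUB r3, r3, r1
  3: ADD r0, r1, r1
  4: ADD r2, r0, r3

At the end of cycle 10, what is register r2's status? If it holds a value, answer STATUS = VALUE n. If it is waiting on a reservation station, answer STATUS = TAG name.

STATUS = TAG Add3

c1: issue ADD r3<-Add1 | r0:2,r1:1,r2:8,r3:Add1,r4:2
c2: issue MUL r1<-Mul1 | r0:2,r1:Mul1,r2:8,r3:Add1,r4:2
c3: issue SUB r3<-Add2 | r0:2,r1:Mul1,r2:8,r3:Add2,r4:2
c4: CDB Add1=4; issue ADD r0<-Add1 | r0:Add1,r1:Mul1,r2:8,r3:Add2,r4:2
c5: issue ADD r2<-Add3 | r0:Add1,r1:Mul1,r2:Add3,r3:Add2,r4:2
c6: CDB Mul1=1 | r0:Add1,r1:1,r2:Add3,r3:Add2,r4:2
c7: - | r0:Add1,r1:1,r2:Add3,r3:Add2,r4:2
c8: - | r0:Add1,r1:1,r2:Add3,r3:Add2,r4:2
c9: CDB Add1=2 | r0:2,r1:1,r2:Add3,r3:Add2,r4:2
c10: CDB Add2=3 | r0:2,r1:1,r2:Add3,r3:3,r4:2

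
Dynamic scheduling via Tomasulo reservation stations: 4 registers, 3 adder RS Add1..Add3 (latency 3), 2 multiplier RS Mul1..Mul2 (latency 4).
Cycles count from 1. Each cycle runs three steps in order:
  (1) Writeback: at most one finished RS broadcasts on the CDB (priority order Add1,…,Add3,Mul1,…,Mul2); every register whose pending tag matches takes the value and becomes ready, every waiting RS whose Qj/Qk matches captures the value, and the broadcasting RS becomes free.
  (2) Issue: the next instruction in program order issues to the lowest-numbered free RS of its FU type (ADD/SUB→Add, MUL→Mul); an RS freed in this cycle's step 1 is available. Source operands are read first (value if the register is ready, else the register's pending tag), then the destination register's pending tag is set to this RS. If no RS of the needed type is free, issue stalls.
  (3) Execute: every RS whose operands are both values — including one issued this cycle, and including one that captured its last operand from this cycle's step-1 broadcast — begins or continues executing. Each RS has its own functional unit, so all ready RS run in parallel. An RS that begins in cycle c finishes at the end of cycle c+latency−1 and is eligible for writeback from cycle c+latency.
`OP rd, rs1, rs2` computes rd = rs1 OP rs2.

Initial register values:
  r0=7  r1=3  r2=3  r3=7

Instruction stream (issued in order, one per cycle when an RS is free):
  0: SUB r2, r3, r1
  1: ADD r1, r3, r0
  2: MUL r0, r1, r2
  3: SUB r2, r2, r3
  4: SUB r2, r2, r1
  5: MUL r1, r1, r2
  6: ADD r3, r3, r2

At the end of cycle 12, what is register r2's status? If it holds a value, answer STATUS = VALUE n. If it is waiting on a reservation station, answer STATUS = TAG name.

cycle 1: issue SUB r2<-Add1 // r0:7,r1:3,r2:Add1,r3:7
cycle 2: issue ADD r1<-Add2 // r0:7,r1:Add2,r2:Add1,r3:7
cycle 3: issue MUL r0<-Mul1 // r0:Mul1,r1:Add2,r2:Add1,r3:7
cycle 4: CDB Add1=4; issue SUB r2<-Add1 // r0:Mul1,r1:Add2,r2:Add1,r3:7
cycle 5: CDB Add2=14; issue SUB r2<-Add2 // r0:Mul1,r1:14,r2:Add2,r3:7
cycle 6: issue MUL r1<-Mul2 // r0:Mul1,r1:Mul2,r2:Add2,r3:7
cycle 7: CDB Add1=-3; issue ADD r3<-Add1 // r0:Mul1,r1:Mul2,r2:Add2,r3:Add1
cycle 8: - // r0:Mul1,r1:Mul2,r2:Add2,r3:Add1
cycle 9: CDB Mul1=56 // r0:56,r1:Mul2,r2:Add2,r3:Add1
cycle 10: CDB Add2=-17 // r0:56,r1:Mul2,r2:-17,r3:Add1
cycle 11: - // r0:56,r1:Mul2,r2:-17,r3:Add1
cycle 12: - // r0:56,r1:Mul2,r2:-17,r3:Add1

STATUS = VALUE -17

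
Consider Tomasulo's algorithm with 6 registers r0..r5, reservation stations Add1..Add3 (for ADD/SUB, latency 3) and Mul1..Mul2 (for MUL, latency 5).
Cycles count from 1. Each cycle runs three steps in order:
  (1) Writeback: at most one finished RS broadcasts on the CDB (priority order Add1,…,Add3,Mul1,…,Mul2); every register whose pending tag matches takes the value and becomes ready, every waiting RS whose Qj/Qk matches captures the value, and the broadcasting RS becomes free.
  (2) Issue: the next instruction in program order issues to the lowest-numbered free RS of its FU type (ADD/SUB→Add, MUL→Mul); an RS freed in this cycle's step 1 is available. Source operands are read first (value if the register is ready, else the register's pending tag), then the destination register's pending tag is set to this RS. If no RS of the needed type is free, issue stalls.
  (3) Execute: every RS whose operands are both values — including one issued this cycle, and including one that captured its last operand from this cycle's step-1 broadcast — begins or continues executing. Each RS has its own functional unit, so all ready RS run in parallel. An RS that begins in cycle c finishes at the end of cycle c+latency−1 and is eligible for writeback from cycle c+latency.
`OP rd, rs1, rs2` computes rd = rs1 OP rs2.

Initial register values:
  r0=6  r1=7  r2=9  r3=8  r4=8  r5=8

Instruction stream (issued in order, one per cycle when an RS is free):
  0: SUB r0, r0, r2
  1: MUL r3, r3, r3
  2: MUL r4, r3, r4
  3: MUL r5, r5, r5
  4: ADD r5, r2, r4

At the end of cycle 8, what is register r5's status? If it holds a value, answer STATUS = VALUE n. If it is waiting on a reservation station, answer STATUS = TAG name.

c1: issue SUB r0<-Add1 | r0:Add1,r1:7,r2:9,r3:8,r4:8,r5:8
c2: issue MUL r3<-Mul1 | r0:Add1,r1:7,r2:9,r3:Mul1,r4:8,r5:8
c3: issue MUL r4<-Mul2 | r0:Add1,r1:7,r2:9,r3:Mul1,r4:Mul2,r5:8
c4: CDB Add1=-3; stall | r0:-3,r1:7,r2:9,r3:Mul1,r4:Mul2,r5:8
c5: stall | r0:-3,r1:7,r2:9,r3:Mul1,r4:Mul2,r5:8
c6: stall | r0:-3,r1:7,r2:9,r3:Mul1,r4:Mul2,r5:8
c7: CDB Mul1=64; issue MUL r5<-Mul1 | r0:-3,r1:7,r2:9,r3:64,r4:Mul2,r5:Mul1
c8: issue ADD r5<-Add1 | r0:-3,r1:7,r2:9,r3:64,r4:Mul2,r5:Add1

STATUS = TAG Add1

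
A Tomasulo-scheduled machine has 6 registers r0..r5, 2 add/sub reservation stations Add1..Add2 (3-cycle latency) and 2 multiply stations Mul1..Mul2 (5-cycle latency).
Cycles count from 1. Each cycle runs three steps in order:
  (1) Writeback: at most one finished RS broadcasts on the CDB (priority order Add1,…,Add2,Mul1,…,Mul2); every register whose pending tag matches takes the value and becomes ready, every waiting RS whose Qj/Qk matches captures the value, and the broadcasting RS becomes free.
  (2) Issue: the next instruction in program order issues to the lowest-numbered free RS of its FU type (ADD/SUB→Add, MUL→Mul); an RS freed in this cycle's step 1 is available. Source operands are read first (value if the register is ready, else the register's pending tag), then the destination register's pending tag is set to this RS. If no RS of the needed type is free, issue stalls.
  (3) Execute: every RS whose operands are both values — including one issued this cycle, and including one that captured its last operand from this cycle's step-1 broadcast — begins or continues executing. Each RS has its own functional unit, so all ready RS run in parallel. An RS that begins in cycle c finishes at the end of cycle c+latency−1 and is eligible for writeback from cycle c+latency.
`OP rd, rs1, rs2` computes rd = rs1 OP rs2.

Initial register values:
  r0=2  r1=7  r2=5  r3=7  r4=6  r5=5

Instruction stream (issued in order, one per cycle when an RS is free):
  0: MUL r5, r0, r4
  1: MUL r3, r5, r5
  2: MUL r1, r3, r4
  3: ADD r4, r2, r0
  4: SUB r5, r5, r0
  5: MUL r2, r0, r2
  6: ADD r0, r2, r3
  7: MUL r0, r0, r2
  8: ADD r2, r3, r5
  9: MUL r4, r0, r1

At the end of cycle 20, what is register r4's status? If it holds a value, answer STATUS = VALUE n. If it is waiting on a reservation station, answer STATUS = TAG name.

  c1: issue MUL r5<-Mul1  regs: r0:2,r1:7,r2:5,r3:7,r4:6,r5:Mul1
  c2: issue MUL r3<-Mul2  regs: r0:2,r1:7,r2:5,r3:Mul2,r4:6,r5:Mul1
  c3: stall  regs: r0:2,r1:7,r2:5,r3:Mul2,r4:6,r5:Mul1
  c4: stall  regs: r0:2,r1:7,r2:5,r3:Mul2,r4:6,r5:Mul1
  c5: stall  regs: r0:2,r1:7,r2:5,r3:Mul2,r4:6,r5:Mul1
  c6: CDB Mul1=12; issue MUL r1<-Mul1  regs: r0:2,r1:Mul1,r2:5,r3:Mul2,r4:6,r5:12
  c7: issue ADD r4<-Add1  regs: r0:2,r1:Mul1,r2:5,r3:Mul2,r4:Add1,r5:12
  c8: issue SUB r5<-Add2  regs: r0:2,r1:Mul1,r2:5,r3:Mul2,r4:Add1,r5:Add2
  c9: stall  regs: r0:2,r1:Mul1,r2:5,r3:Mul2,r4:Add1,r5:Add2
  c10: CDB Add1=7; stall  regs: r0:2,r1:Mul1,r2:5,r3:Mul2,r4:7,r5:Add2
  c11: CDB Add2=10; stall  regs: r0:2,r1:Mul1,r2:5,r3:Mul2,r4:7,r5:10
  c12: CDB Mul2=144; issue MUL r2<-Mul2  regs: r0:2,r1:Mul1,r2:Mul2,r3:144,r4:7,r5:10
  c13: issue ADD r0<-Add1  regs: r0:Add1,r1:Mul1,r2:Mul2,r3:144,r4:7,r5:10
  c14: stall  regs: r0:Add1,r1:Mul1,r2:Mul2,r3:144,r4:7,r5:10
  c15: stall  regs: r0:Add1,r1:Mul1,r2:Mul2,r3:144,r4:7,r5:10
  c16: stall  regs: r0:Add1,r1:Mul1,r2:Mul2,r3:144,r4:7,r5:10
  c17: CDB Mul1=864; issue MUL r0<-Mul1  regs: r0:Mul1,r1:864,r2:Mul2,r3:144,r4:7,r5:10
  c18: CDB Mul2=10; issue ADD r2<-Add2  regs: r0:Mul1,r1:864,r2:Add2,r3:144,r4:7,r5:10
  c19: issue MUL r4<-Mul2  regs: r0:Mul1,r1:864,r2:Add2,r3:144,r4:Mul2,r5:10
  c20: -  regs: r0:Mul1,r1:864,r2:Add2,r3:144,r4:Mul2,r5:10

STATUS = TAG Mul2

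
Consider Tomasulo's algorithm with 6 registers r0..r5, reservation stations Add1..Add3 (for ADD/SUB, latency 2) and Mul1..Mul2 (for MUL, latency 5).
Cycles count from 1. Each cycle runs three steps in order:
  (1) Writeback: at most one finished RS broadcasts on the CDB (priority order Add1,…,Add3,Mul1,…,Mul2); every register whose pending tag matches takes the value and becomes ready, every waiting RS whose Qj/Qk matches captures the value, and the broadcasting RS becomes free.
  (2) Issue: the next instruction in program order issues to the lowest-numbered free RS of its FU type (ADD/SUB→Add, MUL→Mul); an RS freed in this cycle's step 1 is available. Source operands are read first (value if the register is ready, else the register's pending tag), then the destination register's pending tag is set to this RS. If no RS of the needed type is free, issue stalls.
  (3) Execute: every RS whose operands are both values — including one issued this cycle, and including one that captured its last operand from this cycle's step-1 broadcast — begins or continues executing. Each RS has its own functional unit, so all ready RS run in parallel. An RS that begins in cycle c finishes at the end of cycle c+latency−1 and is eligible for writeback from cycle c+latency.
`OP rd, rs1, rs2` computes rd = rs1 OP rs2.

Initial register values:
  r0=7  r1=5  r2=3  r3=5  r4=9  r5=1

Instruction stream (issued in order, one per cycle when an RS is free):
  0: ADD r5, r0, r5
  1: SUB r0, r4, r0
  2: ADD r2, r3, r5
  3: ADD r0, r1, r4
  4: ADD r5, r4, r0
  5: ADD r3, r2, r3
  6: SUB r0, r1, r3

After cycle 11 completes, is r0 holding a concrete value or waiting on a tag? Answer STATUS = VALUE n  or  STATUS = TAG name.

c1: issue ADD r5<-Add1 | r0:7,r1:5,r2:3,r3:5,r4:9,r5:Add1
c2: issue SUB r0<-Add2 | r0:Add2,r1:5,r2:3,r3:5,r4:9,r5:Add1
c3: CDB Add1=8; issue ADD r2<-Add1 | r0:Add2,r1:5,r2:Add1,r3:5,r4:9,r5:8
c4: CDB Add2=2; issue ADD r0<-Add2 | r0:Add2,r1:5,r2:Add1,r3:5,r4:9,r5:8
c5: CDB Add1=13; issue ADD r5<-Add1 | r0:Add2,r1:5,r2:13,r3:5,r4:9,r5:Add1
c6: CDB Add2=14; issue ADD r3<-Add2 | r0:14,r1:5,r2:13,r3:Add2,r4:9,r5:Add1
c7: issue SUB r0<-Add3 | r0:Add3,r1:5,r2:13,r3:Add2,r4:9,r5:Add1
c8: CDB Add1=23 | r0:Add3,r1:5,r2:13,r3:Add2,r4:9,r5:23
c9: CDB Add2=18 | r0:Add3,r1:5,r2:13,r3:18,r4:9,r5:23
c10: - | r0:Add3,r1:5,r2:13,r3:18,r4:9,r5:23
c11: CDB Add3=-13 | r0:-13,r1:5,r2:13,r3:18,r4:9,r5:23

STATUS = VALUE -13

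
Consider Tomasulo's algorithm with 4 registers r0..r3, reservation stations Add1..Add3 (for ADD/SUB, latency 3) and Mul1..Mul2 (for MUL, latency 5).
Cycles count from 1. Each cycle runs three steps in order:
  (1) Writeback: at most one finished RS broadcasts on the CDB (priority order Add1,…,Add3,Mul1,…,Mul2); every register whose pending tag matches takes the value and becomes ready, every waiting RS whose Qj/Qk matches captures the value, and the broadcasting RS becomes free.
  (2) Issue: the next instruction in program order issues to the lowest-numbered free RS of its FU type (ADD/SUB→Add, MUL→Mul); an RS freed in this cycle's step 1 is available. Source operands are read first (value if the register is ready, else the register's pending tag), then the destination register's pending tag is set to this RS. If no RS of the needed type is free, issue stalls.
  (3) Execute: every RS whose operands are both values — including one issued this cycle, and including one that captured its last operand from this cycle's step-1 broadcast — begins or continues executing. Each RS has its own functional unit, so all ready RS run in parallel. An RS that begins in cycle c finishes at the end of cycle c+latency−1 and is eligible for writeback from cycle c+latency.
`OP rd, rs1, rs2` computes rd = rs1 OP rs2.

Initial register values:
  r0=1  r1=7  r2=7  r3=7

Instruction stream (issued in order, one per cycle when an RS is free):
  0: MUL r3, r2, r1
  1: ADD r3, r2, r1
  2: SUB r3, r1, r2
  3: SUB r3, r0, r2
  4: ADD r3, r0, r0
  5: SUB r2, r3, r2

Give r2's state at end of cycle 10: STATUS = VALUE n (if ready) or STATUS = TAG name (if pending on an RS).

STATUS = TAG Add2

c1: issue MUL r3<-Mul1 | r0:1,r1:7,r2:7,r3:Mul1
c2: issue ADD r3<-Add1 | r0:1,r1:7,r2:7,r3:Add1
c3: issue SUB r3<-Add2 | r0:1,r1:7,r2:7,r3:Add2
c4: issue SUB r3<-Add3 | r0:1,r1:7,r2:7,r3:Add3
c5: CDB Add1=14; issue ADD r3<-Add1 | r0:1,r1:7,r2:7,r3:Add1
c6: CDB Add2=0; issue SUB r2<-Add2 | r0:1,r1:7,r2:Add2,r3:Add1
c7: CDB Add3=-6 | r0:1,r1:7,r2:Add2,r3:Add1
c8: CDB Add1=2 | r0:1,r1:7,r2:Add2,r3:2
c9: CDB Mul1=49 | r0:1,r1:7,r2:Add2,r3:2
c10: - | r0:1,r1:7,r2:Add2,r3:2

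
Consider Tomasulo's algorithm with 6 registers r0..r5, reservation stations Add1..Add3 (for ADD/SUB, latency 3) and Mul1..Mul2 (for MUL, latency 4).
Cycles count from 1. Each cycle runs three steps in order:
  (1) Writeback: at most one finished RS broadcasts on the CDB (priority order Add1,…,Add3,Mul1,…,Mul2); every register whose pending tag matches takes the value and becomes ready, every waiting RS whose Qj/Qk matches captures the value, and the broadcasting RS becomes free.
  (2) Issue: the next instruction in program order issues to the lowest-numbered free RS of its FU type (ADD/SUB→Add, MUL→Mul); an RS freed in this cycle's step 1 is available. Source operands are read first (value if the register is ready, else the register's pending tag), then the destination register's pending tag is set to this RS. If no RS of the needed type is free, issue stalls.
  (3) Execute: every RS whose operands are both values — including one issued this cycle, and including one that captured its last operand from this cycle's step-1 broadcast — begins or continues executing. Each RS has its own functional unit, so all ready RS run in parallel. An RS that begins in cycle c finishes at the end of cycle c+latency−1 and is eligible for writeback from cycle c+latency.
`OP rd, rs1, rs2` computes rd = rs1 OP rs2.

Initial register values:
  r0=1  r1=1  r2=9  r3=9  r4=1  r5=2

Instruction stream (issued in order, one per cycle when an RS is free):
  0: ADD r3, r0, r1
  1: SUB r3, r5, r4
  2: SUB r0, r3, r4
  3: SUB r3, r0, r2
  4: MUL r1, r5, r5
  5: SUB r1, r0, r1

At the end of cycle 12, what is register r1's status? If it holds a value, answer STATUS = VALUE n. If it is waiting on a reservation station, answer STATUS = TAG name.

  c1: issue ADD r3<-Add1  regs: r0:1,r1:1,r2:9,r3:Add1,r4:1,r5:2
  c2: issue SUB r3<-Add2  regs: r0:1,r1:1,r2:9,r3:Add2,r4:1,r5:2
  c3: issue SUB r0<-Add3  regs: r0:Add3,r1:1,r2:9,r3:Add2,r4:1,r5:2
  c4: CDB Add1=2; issue SUB r3<-Add1  regs: r0:Add3,r1:1,r2:9,r3:Add1,r4:1,r5:2
  c5: CDB Add2=1; issue MUL r1<-Mul1  regs: r0:Add3,r1:Mul1,r2:9,r3:Add1,r4:1,r5:2
  c6: issue SUB r1<-Add2  regs: r0:Add3,r1:Add2,r2:9,r3:Add1,r4:1,r5:2
  c7: -  regs: r0:Add3,r1:Add2,r2:9,r3:Add1,r4:1,r5:2
  c8: CDB Add3=0  regs: r0:0,r1:Add2,r2:9,r3:Add1,r4:1,r5:2
  c9: CDB Mul1=4  regs: r0:0,r1:Add2,r2:9,r3:Add1,r4:1,r5:2
  c10: -  regs: r0:0,r1:Add2,r2:9,r3:Add1,r4:1,r5:2
  c11: CDB Add1=-9  regs: r0:0,r1:Add2,r2:9,r3:-9,r4:1,r5:2
  c12: CDB Add2=-4  regs: r0:0,r1:-4,r2:9,r3:-9,r4:1,r5:2

STATUS = VALUE -4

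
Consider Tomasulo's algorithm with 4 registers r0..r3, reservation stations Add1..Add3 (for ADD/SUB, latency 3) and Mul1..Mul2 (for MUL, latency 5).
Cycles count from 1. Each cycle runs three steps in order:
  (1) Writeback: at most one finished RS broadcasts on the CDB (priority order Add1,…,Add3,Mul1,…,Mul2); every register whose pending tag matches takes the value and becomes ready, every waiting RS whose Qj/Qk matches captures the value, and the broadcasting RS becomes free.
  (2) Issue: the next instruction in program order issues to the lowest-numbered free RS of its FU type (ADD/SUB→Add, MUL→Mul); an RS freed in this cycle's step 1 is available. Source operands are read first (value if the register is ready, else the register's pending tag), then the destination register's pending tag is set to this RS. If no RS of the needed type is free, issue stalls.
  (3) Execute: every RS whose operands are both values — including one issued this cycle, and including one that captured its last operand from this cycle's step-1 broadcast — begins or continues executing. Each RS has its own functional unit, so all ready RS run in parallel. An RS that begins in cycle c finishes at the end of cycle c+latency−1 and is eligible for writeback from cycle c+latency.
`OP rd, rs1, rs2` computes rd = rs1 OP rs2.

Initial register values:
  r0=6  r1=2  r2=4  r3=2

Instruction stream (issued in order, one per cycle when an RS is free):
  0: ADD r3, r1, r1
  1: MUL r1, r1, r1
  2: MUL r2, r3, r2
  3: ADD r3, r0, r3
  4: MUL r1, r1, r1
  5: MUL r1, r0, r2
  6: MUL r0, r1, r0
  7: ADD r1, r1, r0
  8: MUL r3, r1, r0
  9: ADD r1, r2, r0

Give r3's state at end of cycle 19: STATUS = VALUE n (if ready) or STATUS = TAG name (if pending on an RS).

STATUS = TAG Mul2

  c1: issue ADD r3<-Add1  regs: r0:6,r1:2,r2:4,r3:Add1
  c2: issue MUL r1<-Mul1  regs: r0:6,r1:Mul1,r2:4,r3:Add1
  c3: issue MUL r2<-Mul2  regs: r0:6,r1:Mul1,r2:Mul2,r3:Add1
  c4: CDB Add1=4; issue ADD r3<-Add1  regs: r0:6,r1:Mul1,r2:Mul2,r3:Add1
  c5: stall  regs: r0:6,r1:Mul1,r2:Mul2,r3:Add1
  c6: stall  regs: r0:6,r1:Mul1,r2:Mul2,r3:Add1
  c7: CDB Add1=10; stall  regs: r0:6,r1:Mul1,r2:Mul2,r3:10
  c8: CDB Mul1=4; issue MUL r1<-Mul1  regs: r0:6,r1:Mul1,r2:Mul2,r3:10
  c9: CDB Mul2=16; issue MUL r1<-Mul2  regs: r0:6,r1:Mul2,r2:16,r3:10
  c10: stall  regs: r0:6,r1:Mul2,r2:16,r3:10
  c11: stall  regs: r0:6,r1:Mul2,r2:16,r3:10
  c12: stall  regs: r0:6,r1:Mul2,r2:16,r3:10
  c13: CDB Mul1=16; issue MUL r0<-Mul1  regs: r0:Mul1,r1:Mul2,r2:16,r3:10
  c14: CDB Mul2=96; issue ADD r1<-Add1  regs: r0:Mul1,r1:Add1,r2:16,r3:10
  c15: issue MUL r3<-Mul2  regs: r0:Mul1,r1:Add1,r2:16,r3:Mul2
  c16: issue ADD r1<-Add2  regs: r0:Mul1,r1:Add2,r2:16,r3:Mul2
  c17: -  regs: r0:Mul1,r1:Add2,r2:16,r3:Mul2
  c18: -  regs: r0:Mul1,r1:Add2,r2:16,r3:Mul2
  c19: CDB Mul1=576  regs: r0:576,r1:Add2,r2:16,r3:Mul2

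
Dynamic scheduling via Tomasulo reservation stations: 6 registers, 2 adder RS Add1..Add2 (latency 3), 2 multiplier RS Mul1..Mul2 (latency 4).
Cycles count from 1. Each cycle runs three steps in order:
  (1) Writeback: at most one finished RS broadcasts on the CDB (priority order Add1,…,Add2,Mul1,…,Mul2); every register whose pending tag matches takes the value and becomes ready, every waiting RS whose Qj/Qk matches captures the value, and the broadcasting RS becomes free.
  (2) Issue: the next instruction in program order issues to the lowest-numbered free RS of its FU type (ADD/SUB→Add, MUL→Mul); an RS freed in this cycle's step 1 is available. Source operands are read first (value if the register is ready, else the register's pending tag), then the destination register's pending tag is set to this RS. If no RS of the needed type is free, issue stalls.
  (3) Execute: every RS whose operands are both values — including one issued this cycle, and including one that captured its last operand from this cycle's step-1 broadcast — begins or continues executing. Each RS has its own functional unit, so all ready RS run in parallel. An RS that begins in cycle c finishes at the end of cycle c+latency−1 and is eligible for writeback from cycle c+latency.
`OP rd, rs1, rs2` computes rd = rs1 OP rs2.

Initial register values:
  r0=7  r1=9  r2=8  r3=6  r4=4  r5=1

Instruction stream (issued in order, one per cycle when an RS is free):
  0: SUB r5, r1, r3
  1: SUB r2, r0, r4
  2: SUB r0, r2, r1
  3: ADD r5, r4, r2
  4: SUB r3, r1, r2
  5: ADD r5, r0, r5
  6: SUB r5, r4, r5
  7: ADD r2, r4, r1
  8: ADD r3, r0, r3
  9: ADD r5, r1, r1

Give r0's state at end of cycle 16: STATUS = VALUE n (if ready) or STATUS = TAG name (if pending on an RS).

cycle 1: issue SUB r5<-Add1 // r0:7,r1:9,r2:8,r3:6,r4:4,r5:Add1
cycle 2: issue SUB r2<-Add2 // r0:7,r1:9,r2:Add2,r3:6,r4:4,r5:Add1
cycle 3: stall // r0:7,r1:9,r2:Add2,r3:6,r4:4,r5:Add1
cycle 4: CDB Add1=3; issue SUB r0<-Add1 // r0:Add1,r1:9,r2:Add2,r3:6,r4:4,r5:3
cycle 5: CDB Add2=3; issue ADD r5<-Add2 // r0:Add1,r1:9,r2:3,r3:6,r4:4,r5:Add2
cycle 6: stall // r0:Add1,r1:9,r2:3,r3:6,r4:4,r5:Add2
cycle 7: stall // r0:Add1,r1:9,r2:3,r3:6,r4:4,r5:Add2
cycle 8: CDB Add1=-6; issue SUB r3<-Add1 // r0:-6,r1:9,r2:3,r3:Add1,r4:4,r5:Add2
cycle 9: CDB Add2=7; issue ADD r5<-Add2 // r0:-6,r1:9,r2:3,r3:Add1,r4:4,r5:Add2
cycle 10: stall // r0:-6,r1:9,r2:3,r3:Add1,r4:4,r5:Add2
cycle 11: CDB Add1=6; issue SUB r5<-Add1 // r0:-6,r1:9,r2:3,r3:6,r4:4,r5:Add1
cycle 12: CDB Add2=1; issue ADD r2<-Add2 // r0:-6,r1:9,r2:Add2,r3:6,r4:4,r5:Add1
cycle 13: stall // r0:-6,r1:9,r2:Add2,r3:6,r4:4,r5:Add1
cycle 14: stall // r0:-6,r1:9,r2:Add2,r3:6,r4:4,r5:Add1
cycle 15: CDB Add1=3; issue ADD r3<-Add1 // r0:-6,r1:9,r2:Add2,r3:Add1,r4:4,r5:3
cycle 16: CDB Add2=13; issue ADD r5<-Add2 // r0:-6,r1:9,r2:13,r3:Add1,r4:4,r5:Add2

STATUS = VALUE -6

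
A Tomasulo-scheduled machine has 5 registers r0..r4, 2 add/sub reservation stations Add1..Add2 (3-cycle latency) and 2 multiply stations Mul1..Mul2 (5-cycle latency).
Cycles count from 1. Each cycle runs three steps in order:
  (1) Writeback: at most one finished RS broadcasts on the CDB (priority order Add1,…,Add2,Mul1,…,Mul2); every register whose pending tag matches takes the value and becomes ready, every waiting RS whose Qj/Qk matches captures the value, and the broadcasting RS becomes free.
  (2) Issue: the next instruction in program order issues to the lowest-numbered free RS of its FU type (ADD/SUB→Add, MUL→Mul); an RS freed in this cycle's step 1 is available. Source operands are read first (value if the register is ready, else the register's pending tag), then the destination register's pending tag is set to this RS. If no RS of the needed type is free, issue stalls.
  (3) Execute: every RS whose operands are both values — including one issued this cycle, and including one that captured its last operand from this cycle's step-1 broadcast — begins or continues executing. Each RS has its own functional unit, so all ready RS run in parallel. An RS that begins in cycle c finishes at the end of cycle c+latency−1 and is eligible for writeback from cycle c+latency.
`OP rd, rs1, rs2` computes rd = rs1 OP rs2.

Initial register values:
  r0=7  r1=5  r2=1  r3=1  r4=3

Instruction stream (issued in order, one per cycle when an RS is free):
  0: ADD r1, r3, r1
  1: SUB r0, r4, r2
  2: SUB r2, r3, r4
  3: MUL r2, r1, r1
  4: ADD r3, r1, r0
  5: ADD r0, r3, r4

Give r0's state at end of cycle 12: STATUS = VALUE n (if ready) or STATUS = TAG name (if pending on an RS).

cycle 1: issue ADD r1<-Add1 // r0:7,r1:Add1,r2:1,r3:1,r4:3
cycle 2: issue SUB r0<-Add2 // r0:Add2,r1:Add1,r2:1,r3:1,r4:3
cycle 3: stall // r0:Add2,r1:Add1,r2:1,r3:1,r4:3
cycle 4: CDB Add1=6; issue SUB r2<-Add1 // r0:Add2,r1:6,r2:Add1,r3:1,r4:3
cycle 5: CDB Add2=2; issue MUL r2<-Mul1 // r0:2,r1:6,r2:Mul1,r3:1,r4:3
cycle 6: issue ADD r3<-Add2 // r0:2,r1:6,r2:Mul1,r3:Add2,r4:3
cycle 7: CDB Add1=-2; issue ADD r0<-Add1 // r0:Add1,r1:6,r2:Mul1,r3:Add2,r4:3
cycle 8: - // r0:Add1,r1:6,r2:Mul1,r3:Add2,r4:3
cycle 9: CDB Add2=8 // r0:Add1,r1:6,r2:Mul1,r3:8,r4:3
cycle 10: CDB Mul1=36 // r0:Add1,r1:6,r2:36,r3:8,r4:3
cycle 11: - // r0:Add1,r1:6,r2:36,r3:8,r4:3
cycle 12: CDB Add1=11 // r0:11,r1:6,r2:36,r3:8,r4:3

STATUS = VALUE 11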